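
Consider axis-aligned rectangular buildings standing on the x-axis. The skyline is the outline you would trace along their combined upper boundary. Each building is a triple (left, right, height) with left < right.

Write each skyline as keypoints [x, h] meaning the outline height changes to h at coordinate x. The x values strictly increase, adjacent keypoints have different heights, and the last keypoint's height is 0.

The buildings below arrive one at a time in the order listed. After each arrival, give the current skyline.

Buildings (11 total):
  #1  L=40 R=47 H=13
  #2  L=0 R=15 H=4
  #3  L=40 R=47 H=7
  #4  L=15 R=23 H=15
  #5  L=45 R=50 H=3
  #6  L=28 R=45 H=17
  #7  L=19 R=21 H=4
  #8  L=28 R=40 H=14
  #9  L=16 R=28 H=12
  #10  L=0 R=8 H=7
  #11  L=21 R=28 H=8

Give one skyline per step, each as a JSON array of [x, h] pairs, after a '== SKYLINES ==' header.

== SKYLINES ==
[[40,13],[47,0]]
[[0,4],[15,0],[40,13],[47,0]]
[[0,4],[15,0],[40,13],[47,0]]
[[0,4],[15,15],[23,0],[40,13],[47,0]]
[[0,4],[15,15],[23,0],[40,13],[47,3],[50,0]]
[[0,4],[15,15],[23,0],[28,17],[45,13],[47,3],[50,0]]
[[0,4],[15,15],[23,0],[28,17],[45,13],[47,3],[50,0]]
[[0,4],[15,15],[23,0],[28,17],[45,13],[47,3],[50,0]]
[[0,4],[15,15],[23,12],[28,17],[45,13],[47,3],[50,0]]
[[0,7],[8,4],[15,15],[23,12],[28,17],[45,13],[47,3],[50,0]]
[[0,7],[8,4],[15,15],[23,12],[28,17],[45,13],[47,3],[50,0]]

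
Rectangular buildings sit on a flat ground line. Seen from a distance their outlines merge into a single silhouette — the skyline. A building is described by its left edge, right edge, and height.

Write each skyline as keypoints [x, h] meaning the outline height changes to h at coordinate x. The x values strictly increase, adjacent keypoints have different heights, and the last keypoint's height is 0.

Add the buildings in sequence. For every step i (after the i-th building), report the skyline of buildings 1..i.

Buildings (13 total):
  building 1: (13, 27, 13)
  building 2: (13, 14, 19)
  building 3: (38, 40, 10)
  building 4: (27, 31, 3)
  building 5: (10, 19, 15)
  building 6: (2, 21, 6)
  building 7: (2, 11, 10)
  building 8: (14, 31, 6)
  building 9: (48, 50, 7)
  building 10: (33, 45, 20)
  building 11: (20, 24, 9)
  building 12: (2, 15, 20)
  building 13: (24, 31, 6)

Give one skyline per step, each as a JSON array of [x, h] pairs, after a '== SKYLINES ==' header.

== SKYLINES ==
[[13,13],[27,0]]
[[13,19],[14,13],[27,0]]
[[13,19],[14,13],[27,0],[38,10],[40,0]]
[[13,19],[14,13],[27,3],[31,0],[38,10],[40,0]]
[[10,15],[13,19],[14,15],[19,13],[27,3],[31,0],[38,10],[40,0]]
[[2,6],[10,15],[13,19],[14,15],[19,13],[27,3],[31,0],[38,10],[40,0]]
[[2,10],[10,15],[13,19],[14,15],[19,13],[27,3],[31,0],[38,10],[40,0]]
[[2,10],[10,15],[13,19],[14,15],[19,13],[27,6],[31,0],[38,10],[40,0]]
[[2,10],[10,15],[13,19],[14,15],[19,13],[27,6],[31,0],[38,10],[40,0],[48,7],[50,0]]
[[2,10],[10,15],[13,19],[14,15],[19,13],[27,6],[31,0],[33,20],[45,0],[48,7],[50,0]]
[[2,10],[10,15],[13,19],[14,15],[19,13],[27,6],[31,0],[33,20],[45,0],[48,7],[50,0]]
[[2,20],[15,15],[19,13],[27,6],[31,0],[33,20],[45,0],[48,7],[50,0]]
[[2,20],[15,15],[19,13],[27,6],[31,0],[33,20],[45,0],[48,7],[50,0]]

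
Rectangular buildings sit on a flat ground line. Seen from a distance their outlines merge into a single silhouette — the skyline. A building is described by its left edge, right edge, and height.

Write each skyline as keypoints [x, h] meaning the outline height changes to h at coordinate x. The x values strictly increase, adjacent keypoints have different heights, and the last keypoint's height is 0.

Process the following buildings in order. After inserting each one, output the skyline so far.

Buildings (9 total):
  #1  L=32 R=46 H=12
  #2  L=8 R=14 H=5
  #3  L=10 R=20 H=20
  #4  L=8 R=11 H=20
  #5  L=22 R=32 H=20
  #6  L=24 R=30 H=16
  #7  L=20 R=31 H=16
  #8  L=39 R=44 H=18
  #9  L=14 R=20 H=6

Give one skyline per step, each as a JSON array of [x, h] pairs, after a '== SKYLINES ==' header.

== SKYLINES ==
[[32,12],[46,0]]
[[8,5],[14,0],[32,12],[46,0]]
[[8,5],[10,20],[20,0],[32,12],[46,0]]
[[8,20],[20,0],[32,12],[46,0]]
[[8,20],[20,0],[22,20],[32,12],[46,0]]
[[8,20],[20,0],[22,20],[32,12],[46,0]]
[[8,20],[20,16],[22,20],[32,12],[46,0]]
[[8,20],[20,16],[22,20],[32,12],[39,18],[44,12],[46,0]]
[[8,20],[20,16],[22,20],[32,12],[39,18],[44,12],[46,0]]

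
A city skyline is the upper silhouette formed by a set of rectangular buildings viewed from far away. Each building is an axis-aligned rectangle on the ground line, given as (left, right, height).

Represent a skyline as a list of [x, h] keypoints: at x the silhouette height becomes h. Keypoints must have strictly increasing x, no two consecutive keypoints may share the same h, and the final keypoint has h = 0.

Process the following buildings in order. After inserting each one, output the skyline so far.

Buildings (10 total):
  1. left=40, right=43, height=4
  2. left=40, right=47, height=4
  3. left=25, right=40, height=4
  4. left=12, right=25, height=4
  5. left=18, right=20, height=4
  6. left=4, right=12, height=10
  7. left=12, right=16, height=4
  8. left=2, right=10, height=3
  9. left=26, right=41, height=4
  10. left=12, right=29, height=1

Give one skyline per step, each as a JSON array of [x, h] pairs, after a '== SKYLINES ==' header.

== SKYLINES ==
[[40,4],[43,0]]
[[40,4],[47,0]]
[[25,4],[47,0]]
[[12,4],[47,0]]
[[12,4],[47,0]]
[[4,10],[12,4],[47,0]]
[[4,10],[12,4],[47,0]]
[[2,3],[4,10],[12,4],[47,0]]
[[2,3],[4,10],[12,4],[47,0]]
[[2,3],[4,10],[12,4],[47,0]]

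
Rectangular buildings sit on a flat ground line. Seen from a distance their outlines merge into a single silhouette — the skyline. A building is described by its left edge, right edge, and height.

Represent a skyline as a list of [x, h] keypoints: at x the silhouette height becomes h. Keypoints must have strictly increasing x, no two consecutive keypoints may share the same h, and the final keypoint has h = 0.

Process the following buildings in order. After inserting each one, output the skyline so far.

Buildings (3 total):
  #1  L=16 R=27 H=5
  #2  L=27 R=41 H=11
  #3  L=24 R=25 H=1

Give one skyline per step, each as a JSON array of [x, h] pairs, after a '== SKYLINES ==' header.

== SKYLINES ==
[[16,5],[27,0]]
[[16,5],[27,11],[41,0]]
[[16,5],[27,11],[41,0]]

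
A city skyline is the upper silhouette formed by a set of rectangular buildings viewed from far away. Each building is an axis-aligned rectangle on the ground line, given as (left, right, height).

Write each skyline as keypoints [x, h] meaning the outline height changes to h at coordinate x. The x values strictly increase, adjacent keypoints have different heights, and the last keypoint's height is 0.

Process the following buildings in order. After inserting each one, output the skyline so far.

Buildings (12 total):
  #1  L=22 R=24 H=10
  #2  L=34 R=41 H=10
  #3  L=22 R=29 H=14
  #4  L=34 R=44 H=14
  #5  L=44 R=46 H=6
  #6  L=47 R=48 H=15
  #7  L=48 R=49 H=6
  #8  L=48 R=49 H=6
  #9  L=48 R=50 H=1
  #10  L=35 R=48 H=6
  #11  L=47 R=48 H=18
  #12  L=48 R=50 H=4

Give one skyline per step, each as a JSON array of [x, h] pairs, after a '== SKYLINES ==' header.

== SKYLINES ==
[[22,10],[24,0]]
[[22,10],[24,0],[34,10],[41,0]]
[[22,14],[29,0],[34,10],[41,0]]
[[22,14],[29,0],[34,14],[44,0]]
[[22,14],[29,0],[34,14],[44,6],[46,0]]
[[22,14],[29,0],[34,14],[44,6],[46,0],[47,15],[48,0]]
[[22,14],[29,0],[34,14],[44,6],[46,0],[47,15],[48,6],[49,0]]
[[22,14],[29,0],[34,14],[44,6],[46,0],[47,15],[48,6],[49,0]]
[[22,14],[29,0],[34,14],[44,6],[46,0],[47,15],[48,6],[49,1],[50,0]]
[[22,14],[29,0],[34,14],[44,6],[47,15],[48,6],[49,1],[50,0]]
[[22,14],[29,0],[34,14],[44,6],[47,18],[48,6],[49,1],[50,0]]
[[22,14],[29,0],[34,14],[44,6],[47,18],[48,6],[49,4],[50,0]]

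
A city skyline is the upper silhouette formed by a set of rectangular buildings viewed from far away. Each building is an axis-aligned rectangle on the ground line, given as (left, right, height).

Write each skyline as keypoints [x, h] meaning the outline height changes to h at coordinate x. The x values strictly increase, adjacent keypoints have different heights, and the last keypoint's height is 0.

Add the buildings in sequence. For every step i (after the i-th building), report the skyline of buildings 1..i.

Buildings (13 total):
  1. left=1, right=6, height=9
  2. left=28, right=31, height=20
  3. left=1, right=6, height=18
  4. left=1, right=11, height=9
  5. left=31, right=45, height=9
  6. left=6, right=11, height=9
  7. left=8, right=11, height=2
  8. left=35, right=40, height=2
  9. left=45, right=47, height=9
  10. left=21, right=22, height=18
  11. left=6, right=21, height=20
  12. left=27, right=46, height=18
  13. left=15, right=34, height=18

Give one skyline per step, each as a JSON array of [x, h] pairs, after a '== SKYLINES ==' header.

== SKYLINES ==
[[1,9],[6,0]]
[[1,9],[6,0],[28,20],[31,0]]
[[1,18],[6,0],[28,20],[31,0]]
[[1,18],[6,9],[11,0],[28,20],[31,0]]
[[1,18],[6,9],[11,0],[28,20],[31,9],[45,0]]
[[1,18],[6,9],[11,0],[28,20],[31,9],[45,0]]
[[1,18],[6,9],[11,0],[28,20],[31,9],[45,0]]
[[1,18],[6,9],[11,0],[28,20],[31,9],[45,0]]
[[1,18],[6,9],[11,0],[28,20],[31,9],[47,0]]
[[1,18],[6,9],[11,0],[21,18],[22,0],[28,20],[31,9],[47,0]]
[[1,18],[6,20],[21,18],[22,0],[28,20],[31,9],[47,0]]
[[1,18],[6,20],[21,18],[22,0],[27,18],[28,20],[31,18],[46,9],[47,0]]
[[1,18],[6,20],[21,18],[28,20],[31,18],[46,9],[47,0]]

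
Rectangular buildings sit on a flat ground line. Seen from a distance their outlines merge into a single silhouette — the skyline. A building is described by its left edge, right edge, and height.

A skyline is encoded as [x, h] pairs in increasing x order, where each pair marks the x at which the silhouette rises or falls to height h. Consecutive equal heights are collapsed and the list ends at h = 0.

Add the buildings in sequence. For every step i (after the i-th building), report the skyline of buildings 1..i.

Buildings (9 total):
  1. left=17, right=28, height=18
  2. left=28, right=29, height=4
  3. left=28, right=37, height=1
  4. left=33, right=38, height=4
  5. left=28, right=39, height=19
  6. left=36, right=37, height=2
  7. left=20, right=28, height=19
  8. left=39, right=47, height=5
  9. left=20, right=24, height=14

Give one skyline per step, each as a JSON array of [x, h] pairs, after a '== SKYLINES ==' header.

== SKYLINES ==
[[17,18],[28,0]]
[[17,18],[28,4],[29,0]]
[[17,18],[28,4],[29,1],[37,0]]
[[17,18],[28,4],[29,1],[33,4],[38,0]]
[[17,18],[28,19],[39,0]]
[[17,18],[28,19],[39,0]]
[[17,18],[20,19],[39,0]]
[[17,18],[20,19],[39,5],[47,0]]
[[17,18],[20,19],[39,5],[47,0]]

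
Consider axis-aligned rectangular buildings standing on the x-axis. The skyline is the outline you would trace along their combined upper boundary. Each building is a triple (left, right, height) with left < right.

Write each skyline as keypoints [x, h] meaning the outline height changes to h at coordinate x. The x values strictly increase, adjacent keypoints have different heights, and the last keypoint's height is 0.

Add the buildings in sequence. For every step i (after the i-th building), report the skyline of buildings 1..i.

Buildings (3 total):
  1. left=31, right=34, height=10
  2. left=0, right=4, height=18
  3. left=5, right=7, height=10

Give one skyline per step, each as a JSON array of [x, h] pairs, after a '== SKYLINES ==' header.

== SKYLINES ==
[[31,10],[34,0]]
[[0,18],[4,0],[31,10],[34,0]]
[[0,18],[4,0],[5,10],[7,0],[31,10],[34,0]]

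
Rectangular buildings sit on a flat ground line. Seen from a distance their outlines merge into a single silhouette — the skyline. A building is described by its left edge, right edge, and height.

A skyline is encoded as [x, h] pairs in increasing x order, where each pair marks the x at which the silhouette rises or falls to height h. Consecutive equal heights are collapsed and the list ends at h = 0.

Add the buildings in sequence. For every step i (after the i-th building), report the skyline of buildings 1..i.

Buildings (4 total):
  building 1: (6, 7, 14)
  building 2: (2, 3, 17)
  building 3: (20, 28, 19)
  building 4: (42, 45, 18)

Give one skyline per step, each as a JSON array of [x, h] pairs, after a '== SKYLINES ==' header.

== SKYLINES ==
[[6,14],[7,0]]
[[2,17],[3,0],[6,14],[7,0]]
[[2,17],[3,0],[6,14],[7,0],[20,19],[28,0]]
[[2,17],[3,0],[6,14],[7,0],[20,19],[28,0],[42,18],[45,0]]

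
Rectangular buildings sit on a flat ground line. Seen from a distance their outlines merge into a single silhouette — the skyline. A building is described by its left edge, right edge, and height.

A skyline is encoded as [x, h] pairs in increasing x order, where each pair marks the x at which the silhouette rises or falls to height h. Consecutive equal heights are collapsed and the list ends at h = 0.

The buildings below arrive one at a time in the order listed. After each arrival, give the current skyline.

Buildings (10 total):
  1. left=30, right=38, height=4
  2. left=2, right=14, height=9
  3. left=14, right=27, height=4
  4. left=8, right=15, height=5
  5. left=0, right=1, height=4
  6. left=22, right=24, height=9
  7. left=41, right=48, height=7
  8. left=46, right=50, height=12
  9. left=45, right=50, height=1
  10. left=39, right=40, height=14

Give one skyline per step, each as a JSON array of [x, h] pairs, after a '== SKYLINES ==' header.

== SKYLINES ==
[[30,4],[38,0]]
[[2,9],[14,0],[30,4],[38,0]]
[[2,9],[14,4],[27,0],[30,4],[38,0]]
[[2,9],[14,5],[15,4],[27,0],[30,4],[38,0]]
[[0,4],[1,0],[2,9],[14,5],[15,4],[27,0],[30,4],[38,0]]
[[0,4],[1,0],[2,9],[14,5],[15,4],[22,9],[24,4],[27,0],[30,4],[38,0]]
[[0,4],[1,0],[2,9],[14,5],[15,4],[22,9],[24,4],[27,0],[30,4],[38,0],[41,7],[48,0]]
[[0,4],[1,0],[2,9],[14,5],[15,4],[22,9],[24,4],[27,0],[30,4],[38,0],[41,7],[46,12],[50,0]]
[[0,4],[1,0],[2,9],[14,5],[15,4],[22,9],[24,4],[27,0],[30,4],[38,0],[41,7],[46,12],[50,0]]
[[0,4],[1,0],[2,9],[14,5],[15,4],[22,9],[24,4],[27,0],[30,4],[38,0],[39,14],[40,0],[41,7],[46,12],[50,0]]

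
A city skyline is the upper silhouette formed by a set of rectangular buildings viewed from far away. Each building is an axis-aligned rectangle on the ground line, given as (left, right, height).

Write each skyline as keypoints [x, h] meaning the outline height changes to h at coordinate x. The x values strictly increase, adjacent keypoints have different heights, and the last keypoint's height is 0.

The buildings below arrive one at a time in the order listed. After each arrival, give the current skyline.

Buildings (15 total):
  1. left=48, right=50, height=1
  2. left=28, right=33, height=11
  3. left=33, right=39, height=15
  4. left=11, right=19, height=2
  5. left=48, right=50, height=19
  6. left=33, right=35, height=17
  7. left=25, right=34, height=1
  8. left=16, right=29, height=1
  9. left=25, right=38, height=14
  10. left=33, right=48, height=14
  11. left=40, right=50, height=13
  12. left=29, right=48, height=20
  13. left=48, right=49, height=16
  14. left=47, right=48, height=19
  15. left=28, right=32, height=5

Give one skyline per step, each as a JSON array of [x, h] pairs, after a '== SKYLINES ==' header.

== SKYLINES ==
[[48,1],[50,0]]
[[28,11],[33,0],[48,1],[50,0]]
[[28,11],[33,15],[39,0],[48,1],[50,0]]
[[11,2],[19,0],[28,11],[33,15],[39,0],[48,1],[50,0]]
[[11,2],[19,0],[28,11],[33,15],[39,0],[48,19],[50,0]]
[[11,2],[19,0],[28,11],[33,17],[35,15],[39,0],[48,19],[50,0]]
[[11,2],[19,0],[25,1],[28,11],[33,17],[35,15],[39,0],[48,19],[50,0]]
[[11,2],[19,1],[28,11],[33,17],[35,15],[39,0],[48,19],[50,0]]
[[11,2],[19,1],[25,14],[33,17],[35,15],[39,0],[48,19],[50,0]]
[[11,2],[19,1],[25,14],[33,17],[35,15],[39,14],[48,19],[50,0]]
[[11,2],[19,1],[25,14],[33,17],[35,15],[39,14],[48,19],[50,0]]
[[11,2],[19,1],[25,14],[29,20],[48,19],[50,0]]
[[11,2],[19,1],[25,14],[29,20],[48,19],[50,0]]
[[11,2],[19,1],[25,14],[29,20],[48,19],[50,0]]
[[11,2],[19,1],[25,14],[29,20],[48,19],[50,0]]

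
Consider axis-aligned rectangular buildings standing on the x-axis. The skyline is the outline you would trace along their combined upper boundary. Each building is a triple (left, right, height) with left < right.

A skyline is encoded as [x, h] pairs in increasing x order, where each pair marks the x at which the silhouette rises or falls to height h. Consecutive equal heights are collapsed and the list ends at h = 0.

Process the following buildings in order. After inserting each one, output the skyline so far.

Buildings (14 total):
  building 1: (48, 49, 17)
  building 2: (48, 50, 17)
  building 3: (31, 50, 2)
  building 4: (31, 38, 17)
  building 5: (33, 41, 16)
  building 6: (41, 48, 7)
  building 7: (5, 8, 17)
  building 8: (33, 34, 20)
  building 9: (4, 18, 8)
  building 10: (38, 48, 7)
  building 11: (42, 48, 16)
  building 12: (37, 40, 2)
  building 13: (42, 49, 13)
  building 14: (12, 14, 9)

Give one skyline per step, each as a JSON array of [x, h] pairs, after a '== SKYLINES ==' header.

== SKYLINES ==
[[48,17],[49,0]]
[[48,17],[50,0]]
[[31,2],[48,17],[50,0]]
[[31,17],[38,2],[48,17],[50,0]]
[[31,17],[38,16],[41,2],[48,17],[50,0]]
[[31,17],[38,16],[41,7],[48,17],[50,0]]
[[5,17],[8,0],[31,17],[38,16],[41,7],[48,17],[50,0]]
[[5,17],[8,0],[31,17],[33,20],[34,17],[38,16],[41,7],[48,17],[50,0]]
[[4,8],[5,17],[8,8],[18,0],[31,17],[33,20],[34,17],[38,16],[41,7],[48,17],[50,0]]
[[4,8],[5,17],[8,8],[18,0],[31,17],[33,20],[34,17],[38,16],[41,7],[48,17],[50,0]]
[[4,8],[5,17],[8,8],[18,0],[31,17],[33,20],[34,17],[38,16],[41,7],[42,16],[48,17],[50,0]]
[[4,8],[5,17],[8,8],[18,0],[31,17],[33,20],[34,17],[38,16],[41,7],[42,16],[48,17],[50,0]]
[[4,8],[5,17],[8,8],[18,0],[31,17],[33,20],[34,17],[38,16],[41,7],[42,16],[48,17],[50,0]]
[[4,8],[5,17],[8,8],[12,9],[14,8],[18,0],[31,17],[33,20],[34,17],[38,16],[41,7],[42,16],[48,17],[50,0]]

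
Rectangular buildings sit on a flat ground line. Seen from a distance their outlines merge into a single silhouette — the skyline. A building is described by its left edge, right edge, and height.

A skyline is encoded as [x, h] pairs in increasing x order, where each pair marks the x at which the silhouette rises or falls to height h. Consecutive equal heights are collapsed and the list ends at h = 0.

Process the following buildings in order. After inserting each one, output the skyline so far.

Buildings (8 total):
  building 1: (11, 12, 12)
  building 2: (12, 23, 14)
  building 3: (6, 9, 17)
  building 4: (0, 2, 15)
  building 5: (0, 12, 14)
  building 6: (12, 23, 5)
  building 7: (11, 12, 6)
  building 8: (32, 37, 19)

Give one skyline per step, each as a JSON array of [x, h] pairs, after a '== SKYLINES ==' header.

== SKYLINES ==
[[11,12],[12,0]]
[[11,12],[12,14],[23,0]]
[[6,17],[9,0],[11,12],[12,14],[23,0]]
[[0,15],[2,0],[6,17],[9,0],[11,12],[12,14],[23,0]]
[[0,15],[2,14],[6,17],[9,14],[23,0]]
[[0,15],[2,14],[6,17],[9,14],[23,0]]
[[0,15],[2,14],[6,17],[9,14],[23,0]]
[[0,15],[2,14],[6,17],[9,14],[23,0],[32,19],[37,0]]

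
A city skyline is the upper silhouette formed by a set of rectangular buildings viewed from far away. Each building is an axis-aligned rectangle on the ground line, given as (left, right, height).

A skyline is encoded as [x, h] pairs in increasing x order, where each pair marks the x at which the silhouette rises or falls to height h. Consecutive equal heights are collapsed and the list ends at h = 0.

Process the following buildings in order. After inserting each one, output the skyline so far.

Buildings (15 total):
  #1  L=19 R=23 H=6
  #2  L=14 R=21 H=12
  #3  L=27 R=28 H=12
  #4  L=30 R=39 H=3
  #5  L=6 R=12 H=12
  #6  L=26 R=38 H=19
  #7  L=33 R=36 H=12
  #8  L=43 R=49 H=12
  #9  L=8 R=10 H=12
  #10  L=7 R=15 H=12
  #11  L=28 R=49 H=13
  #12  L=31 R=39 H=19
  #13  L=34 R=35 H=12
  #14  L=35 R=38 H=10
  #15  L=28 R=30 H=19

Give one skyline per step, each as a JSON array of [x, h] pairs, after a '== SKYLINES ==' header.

== SKYLINES ==
[[19,6],[23,0]]
[[14,12],[21,6],[23,0]]
[[14,12],[21,6],[23,0],[27,12],[28,0]]
[[14,12],[21,6],[23,0],[27,12],[28,0],[30,3],[39,0]]
[[6,12],[12,0],[14,12],[21,6],[23,0],[27,12],[28,0],[30,3],[39,0]]
[[6,12],[12,0],[14,12],[21,6],[23,0],[26,19],[38,3],[39,0]]
[[6,12],[12,0],[14,12],[21,6],[23,0],[26,19],[38,3],[39,0]]
[[6,12],[12,0],[14,12],[21,6],[23,0],[26,19],[38,3],[39,0],[43,12],[49,0]]
[[6,12],[12,0],[14,12],[21,6],[23,0],[26,19],[38,3],[39,0],[43,12],[49,0]]
[[6,12],[21,6],[23,0],[26,19],[38,3],[39,0],[43,12],[49,0]]
[[6,12],[21,6],[23,0],[26,19],[38,13],[49,0]]
[[6,12],[21,6],[23,0],[26,19],[39,13],[49,0]]
[[6,12],[21,6],[23,0],[26,19],[39,13],[49,0]]
[[6,12],[21,6],[23,0],[26,19],[39,13],[49,0]]
[[6,12],[21,6],[23,0],[26,19],[39,13],[49,0]]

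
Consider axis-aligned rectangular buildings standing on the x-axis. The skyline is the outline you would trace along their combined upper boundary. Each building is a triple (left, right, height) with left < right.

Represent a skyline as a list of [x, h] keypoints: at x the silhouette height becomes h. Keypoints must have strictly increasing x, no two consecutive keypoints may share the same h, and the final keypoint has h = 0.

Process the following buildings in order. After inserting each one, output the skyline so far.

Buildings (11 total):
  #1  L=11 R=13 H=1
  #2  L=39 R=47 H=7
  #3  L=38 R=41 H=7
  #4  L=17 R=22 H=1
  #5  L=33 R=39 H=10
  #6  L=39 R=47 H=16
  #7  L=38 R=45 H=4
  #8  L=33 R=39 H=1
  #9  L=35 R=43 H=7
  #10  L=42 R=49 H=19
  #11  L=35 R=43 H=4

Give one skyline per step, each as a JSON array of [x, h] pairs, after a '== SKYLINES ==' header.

== SKYLINES ==
[[11,1],[13,0]]
[[11,1],[13,0],[39,7],[47,0]]
[[11,1],[13,0],[38,7],[47,0]]
[[11,1],[13,0],[17,1],[22,0],[38,7],[47,0]]
[[11,1],[13,0],[17,1],[22,0],[33,10],[39,7],[47,0]]
[[11,1],[13,0],[17,1],[22,0],[33,10],[39,16],[47,0]]
[[11,1],[13,0],[17,1],[22,0],[33,10],[39,16],[47,0]]
[[11,1],[13,0],[17,1],[22,0],[33,10],[39,16],[47,0]]
[[11,1],[13,0],[17,1],[22,0],[33,10],[39,16],[47,0]]
[[11,1],[13,0],[17,1],[22,0],[33,10],[39,16],[42,19],[49,0]]
[[11,1],[13,0],[17,1],[22,0],[33,10],[39,16],[42,19],[49,0]]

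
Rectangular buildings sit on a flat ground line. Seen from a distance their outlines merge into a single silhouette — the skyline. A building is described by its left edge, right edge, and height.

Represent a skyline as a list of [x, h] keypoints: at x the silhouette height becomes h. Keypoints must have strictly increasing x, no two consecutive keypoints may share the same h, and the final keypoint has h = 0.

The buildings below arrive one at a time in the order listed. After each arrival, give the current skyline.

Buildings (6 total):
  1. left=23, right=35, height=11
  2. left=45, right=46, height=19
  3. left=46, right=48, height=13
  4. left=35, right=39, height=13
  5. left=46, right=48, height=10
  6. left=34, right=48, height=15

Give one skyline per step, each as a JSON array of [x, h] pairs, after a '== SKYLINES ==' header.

== SKYLINES ==
[[23,11],[35,0]]
[[23,11],[35,0],[45,19],[46,0]]
[[23,11],[35,0],[45,19],[46,13],[48,0]]
[[23,11],[35,13],[39,0],[45,19],[46,13],[48,0]]
[[23,11],[35,13],[39,0],[45,19],[46,13],[48,0]]
[[23,11],[34,15],[45,19],[46,15],[48,0]]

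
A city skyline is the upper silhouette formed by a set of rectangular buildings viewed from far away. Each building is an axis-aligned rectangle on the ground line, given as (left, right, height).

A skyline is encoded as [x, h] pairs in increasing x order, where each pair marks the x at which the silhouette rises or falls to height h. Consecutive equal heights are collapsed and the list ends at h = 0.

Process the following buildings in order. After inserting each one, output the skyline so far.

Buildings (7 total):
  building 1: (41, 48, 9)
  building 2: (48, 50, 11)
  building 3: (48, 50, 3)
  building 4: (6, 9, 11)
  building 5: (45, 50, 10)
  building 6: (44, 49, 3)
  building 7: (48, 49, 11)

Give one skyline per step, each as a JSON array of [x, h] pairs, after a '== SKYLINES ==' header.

== SKYLINES ==
[[41,9],[48,0]]
[[41,9],[48,11],[50,0]]
[[41,9],[48,11],[50,0]]
[[6,11],[9,0],[41,9],[48,11],[50,0]]
[[6,11],[9,0],[41,9],[45,10],[48,11],[50,0]]
[[6,11],[9,0],[41,9],[45,10],[48,11],[50,0]]
[[6,11],[9,0],[41,9],[45,10],[48,11],[50,0]]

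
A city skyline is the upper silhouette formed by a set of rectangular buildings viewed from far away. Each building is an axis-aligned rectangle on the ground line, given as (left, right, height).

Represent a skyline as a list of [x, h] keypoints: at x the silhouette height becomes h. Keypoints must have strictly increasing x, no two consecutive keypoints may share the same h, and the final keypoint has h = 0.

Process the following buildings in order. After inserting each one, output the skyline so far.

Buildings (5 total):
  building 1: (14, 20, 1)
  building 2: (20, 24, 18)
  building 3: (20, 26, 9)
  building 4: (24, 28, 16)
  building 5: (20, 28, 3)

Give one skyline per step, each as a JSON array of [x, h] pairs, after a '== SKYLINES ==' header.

== SKYLINES ==
[[14,1],[20,0]]
[[14,1],[20,18],[24,0]]
[[14,1],[20,18],[24,9],[26,0]]
[[14,1],[20,18],[24,16],[28,0]]
[[14,1],[20,18],[24,16],[28,0]]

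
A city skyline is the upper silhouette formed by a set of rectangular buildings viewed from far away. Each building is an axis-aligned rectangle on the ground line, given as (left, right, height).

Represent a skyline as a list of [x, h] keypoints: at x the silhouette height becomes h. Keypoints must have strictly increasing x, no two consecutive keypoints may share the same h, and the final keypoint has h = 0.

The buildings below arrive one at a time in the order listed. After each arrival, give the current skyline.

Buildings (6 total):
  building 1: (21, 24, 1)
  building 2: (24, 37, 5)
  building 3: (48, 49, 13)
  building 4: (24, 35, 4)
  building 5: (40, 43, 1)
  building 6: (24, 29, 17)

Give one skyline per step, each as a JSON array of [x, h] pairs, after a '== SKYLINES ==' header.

== SKYLINES ==
[[21,1],[24,0]]
[[21,1],[24,5],[37,0]]
[[21,1],[24,5],[37,0],[48,13],[49,0]]
[[21,1],[24,5],[37,0],[48,13],[49,0]]
[[21,1],[24,5],[37,0],[40,1],[43,0],[48,13],[49,0]]
[[21,1],[24,17],[29,5],[37,0],[40,1],[43,0],[48,13],[49,0]]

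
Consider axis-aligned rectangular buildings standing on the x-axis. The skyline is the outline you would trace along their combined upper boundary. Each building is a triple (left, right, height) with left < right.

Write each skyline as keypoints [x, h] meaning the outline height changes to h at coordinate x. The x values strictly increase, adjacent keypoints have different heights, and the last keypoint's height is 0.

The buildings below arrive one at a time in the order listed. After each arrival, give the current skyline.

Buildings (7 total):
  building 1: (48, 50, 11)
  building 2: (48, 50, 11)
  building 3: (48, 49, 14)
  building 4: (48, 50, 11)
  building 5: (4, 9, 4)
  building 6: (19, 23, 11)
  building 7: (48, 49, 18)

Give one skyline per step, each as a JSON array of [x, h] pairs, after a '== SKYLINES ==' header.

== SKYLINES ==
[[48,11],[50,0]]
[[48,11],[50,0]]
[[48,14],[49,11],[50,0]]
[[48,14],[49,11],[50,0]]
[[4,4],[9,0],[48,14],[49,11],[50,0]]
[[4,4],[9,0],[19,11],[23,0],[48,14],[49,11],[50,0]]
[[4,4],[9,0],[19,11],[23,0],[48,18],[49,11],[50,0]]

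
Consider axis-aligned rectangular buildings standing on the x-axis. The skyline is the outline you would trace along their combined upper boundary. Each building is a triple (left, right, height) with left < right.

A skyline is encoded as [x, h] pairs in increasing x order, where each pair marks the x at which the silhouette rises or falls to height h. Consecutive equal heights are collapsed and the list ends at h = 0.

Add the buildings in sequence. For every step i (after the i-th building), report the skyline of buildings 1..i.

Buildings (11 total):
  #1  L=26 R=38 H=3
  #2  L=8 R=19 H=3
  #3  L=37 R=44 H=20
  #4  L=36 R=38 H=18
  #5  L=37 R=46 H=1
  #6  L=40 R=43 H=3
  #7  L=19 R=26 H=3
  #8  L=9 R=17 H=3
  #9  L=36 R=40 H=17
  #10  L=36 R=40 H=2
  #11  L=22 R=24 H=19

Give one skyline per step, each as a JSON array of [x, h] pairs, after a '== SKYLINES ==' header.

== SKYLINES ==
[[26,3],[38,0]]
[[8,3],[19,0],[26,3],[38,0]]
[[8,3],[19,0],[26,3],[37,20],[44,0]]
[[8,3],[19,0],[26,3],[36,18],[37,20],[44,0]]
[[8,3],[19,0],[26,3],[36,18],[37,20],[44,1],[46,0]]
[[8,3],[19,0],[26,3],[36,18],[37,20],[44,1],[46,0]]
[[8,3],[36,18],[37,20],[44,1],[46,0]]
[[8,3],[36,18],[37,20],[44,1],[46,0]]
[[8,3],[36,18],[37,20],[44,1],[46,0]]
[[8,3],[36,18],[37,20],[44,1],[46,0]]
[[8,3],[22,19],[24,3],[36,18],[37,20],[44,1],[46,0]]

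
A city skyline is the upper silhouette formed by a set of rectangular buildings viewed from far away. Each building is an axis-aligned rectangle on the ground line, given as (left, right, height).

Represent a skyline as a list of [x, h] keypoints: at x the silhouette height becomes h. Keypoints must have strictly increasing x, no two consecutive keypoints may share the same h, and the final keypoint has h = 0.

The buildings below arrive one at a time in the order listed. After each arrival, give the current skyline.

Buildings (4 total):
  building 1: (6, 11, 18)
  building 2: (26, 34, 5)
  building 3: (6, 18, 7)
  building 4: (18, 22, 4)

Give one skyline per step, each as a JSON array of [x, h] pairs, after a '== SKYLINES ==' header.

== SKYLINES ==
[[6,18],[11,0]]
[[6,18],[11,0],[26,5],[34,0]]
[[6,18],[11,7],[18,0],[26,5],[34,0]]
[[6,18],[11,7],[18,4],[22,0],[26,5],[34,0]]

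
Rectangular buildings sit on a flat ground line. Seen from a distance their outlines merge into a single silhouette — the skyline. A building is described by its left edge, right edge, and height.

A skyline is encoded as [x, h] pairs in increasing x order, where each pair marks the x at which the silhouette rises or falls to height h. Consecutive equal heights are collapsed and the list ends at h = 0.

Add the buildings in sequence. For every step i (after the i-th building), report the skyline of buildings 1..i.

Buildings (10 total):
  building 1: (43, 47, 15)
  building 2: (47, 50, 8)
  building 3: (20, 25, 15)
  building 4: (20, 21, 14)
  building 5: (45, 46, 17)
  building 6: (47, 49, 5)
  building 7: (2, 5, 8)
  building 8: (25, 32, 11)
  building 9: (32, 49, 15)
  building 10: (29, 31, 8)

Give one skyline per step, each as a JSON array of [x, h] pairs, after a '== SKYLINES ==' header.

== SKYLINES ==
[[43,15],[47,0]]
[[43,15],[47,8],[50,0]]
[[20,15],[25,0],[43,15],[47,8],[50,0]]
[[20,15],[25,0],[43,15],[47,8],[50,0]]
[[20,15],[25,0],[43,15],[45,17],[46,15],[47,8],[50,0]]
[[20,15],[25,0],[43,15],[45,17],[46,15],[47,8],[50,0]]
[[2,8],[5,0],[20,15],[25,0],[43,15],[45,17],[46,15],[47,8],[50,0]]
[[2,8],[5,0],[20,15],[25,11],[32,0],[43,15],[45,17],[46,15],[47,8],[50,0]]
[[2,8],[5,0],[20,15],[25,11],[32,15],[45,17],[46,15],[49,8],[50,0]]
[[2,8],[5,0],[20,15],[25,11],[32,15],[45,17],[46,15],[49,8],[50,0]]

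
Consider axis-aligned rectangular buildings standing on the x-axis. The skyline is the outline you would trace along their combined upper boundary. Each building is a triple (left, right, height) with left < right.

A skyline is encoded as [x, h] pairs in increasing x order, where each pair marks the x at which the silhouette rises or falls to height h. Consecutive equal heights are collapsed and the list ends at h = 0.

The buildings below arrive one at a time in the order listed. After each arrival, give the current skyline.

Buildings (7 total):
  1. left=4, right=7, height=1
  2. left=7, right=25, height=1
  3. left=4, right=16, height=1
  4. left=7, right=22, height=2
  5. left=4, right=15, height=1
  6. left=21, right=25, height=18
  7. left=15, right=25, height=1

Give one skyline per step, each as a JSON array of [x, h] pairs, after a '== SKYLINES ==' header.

== SKYLINES ==
[[4,1],[7,0]]
[[4,1],[25,0]]
[[4,1],[25,0]]
[[4,1],[7,2],[22,1],[25,0]]
[[4,1],[7,2],[22,1],[25,0]]
[[4,1],[7,2],[21,18],[25,0]]
[[4,1],[7,2],[21,18],[25,0]]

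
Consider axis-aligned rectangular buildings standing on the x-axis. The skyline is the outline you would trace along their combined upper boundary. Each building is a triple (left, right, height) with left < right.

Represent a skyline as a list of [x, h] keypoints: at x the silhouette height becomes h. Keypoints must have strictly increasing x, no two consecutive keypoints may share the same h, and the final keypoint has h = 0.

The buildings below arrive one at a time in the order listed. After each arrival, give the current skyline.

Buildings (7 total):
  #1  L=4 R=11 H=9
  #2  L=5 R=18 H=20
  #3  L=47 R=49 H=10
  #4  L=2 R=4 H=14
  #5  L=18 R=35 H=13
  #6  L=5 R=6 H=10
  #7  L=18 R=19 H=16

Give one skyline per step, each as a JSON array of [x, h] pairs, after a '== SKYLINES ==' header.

== SKYLINES ==
[[4,9],[11,0]]
[[4,9],[5,20],[18,0]]
[[4,9],[5,20],[18,0],[47,10],[49,0]]
[[2,14],[4,9],[5,20],[18,0],[47,10],[49,0]]
[[2,14],[4,9],[5,20],[18,13],[35,0],[47,10],[49,0]]
[[2,14],[4,9],[5,20],[18,13],[35,0],[47,10],[49,0]]
[[2,14],[4,9],[5,20],[18,16],[19,13],[35,0],[47,10],[49,0]]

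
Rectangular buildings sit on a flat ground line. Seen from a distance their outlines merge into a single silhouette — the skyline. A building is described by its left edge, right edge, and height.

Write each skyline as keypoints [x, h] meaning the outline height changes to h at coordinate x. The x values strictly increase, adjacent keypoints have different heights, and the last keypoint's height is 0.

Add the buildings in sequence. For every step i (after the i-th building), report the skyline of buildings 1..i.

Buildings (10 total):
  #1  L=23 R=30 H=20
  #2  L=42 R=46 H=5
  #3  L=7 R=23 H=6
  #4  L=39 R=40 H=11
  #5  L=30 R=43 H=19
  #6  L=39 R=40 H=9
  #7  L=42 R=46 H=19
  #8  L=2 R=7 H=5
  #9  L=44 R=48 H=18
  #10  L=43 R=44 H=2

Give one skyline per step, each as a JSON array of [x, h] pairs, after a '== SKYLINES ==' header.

== SKYLINES ==
[[23,20],[30,0]]
[[23,20],[30,0],[42,5],[46,0]]
[[7,6],[23,20],[30,0],[42,5],[46,0]]
[[7,6],[23,20],[30,0],[39,11],[40,0],[42,5],[46,0]]
[[7,6],[23,20],[30,19],[43,5],[46,0]]
[[7,6],[23,20],[30,19],[43,5],[46,0]]
[[7,6],[23,20],[30,19],[46,0]]
[[2,5],[7,6],[23,20],[30,19],[46,0]]
[[2,5],[7,6],[23,20],[30,19],[46,18],[48,0]]
[[2,5],[7,6],[23,20],[30,19],[46,18],[48,0]]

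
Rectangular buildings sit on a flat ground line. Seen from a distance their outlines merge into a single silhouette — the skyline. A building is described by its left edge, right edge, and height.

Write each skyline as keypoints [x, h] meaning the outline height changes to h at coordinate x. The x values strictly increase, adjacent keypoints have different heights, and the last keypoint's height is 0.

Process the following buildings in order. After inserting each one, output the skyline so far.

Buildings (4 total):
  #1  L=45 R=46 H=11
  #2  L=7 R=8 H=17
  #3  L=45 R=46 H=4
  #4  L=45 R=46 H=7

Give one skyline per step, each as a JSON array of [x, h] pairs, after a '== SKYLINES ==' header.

== SKYLINES ==
[[45,11],[46,0]]
[[7,17],[8,0],[45,11],[46,0]]
[[7,17],[8,0],[45,11],[46,0]]
[[7,17],[8,0],[45,11],[46,0]]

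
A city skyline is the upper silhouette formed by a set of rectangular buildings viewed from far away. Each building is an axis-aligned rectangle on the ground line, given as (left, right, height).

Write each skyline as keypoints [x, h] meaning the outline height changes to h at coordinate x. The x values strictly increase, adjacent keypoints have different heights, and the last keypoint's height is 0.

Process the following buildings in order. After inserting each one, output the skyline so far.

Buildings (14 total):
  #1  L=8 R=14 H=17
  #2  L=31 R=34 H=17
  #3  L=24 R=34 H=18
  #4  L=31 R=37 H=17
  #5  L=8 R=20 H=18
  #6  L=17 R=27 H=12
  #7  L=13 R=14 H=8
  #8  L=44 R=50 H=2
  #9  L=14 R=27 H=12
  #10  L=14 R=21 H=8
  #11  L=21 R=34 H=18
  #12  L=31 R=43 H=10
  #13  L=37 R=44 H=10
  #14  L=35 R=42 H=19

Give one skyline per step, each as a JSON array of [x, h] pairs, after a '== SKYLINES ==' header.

== SKYLINES ==
[[8,17],[14,0]]
[[8,17],[14,0],[31,17],[34,0]]
[[8,17],[14,0],[24,18],[34,0]]
[[8,17],[14,0],[24,18],[34,17],[37,0]]
[[8,18],[20,0],[24,18],[34,17],[37,0]]
[[8,18],[20,12],[24,18],[34,17],[37,0]]
[[8,18],[20,12],[24,18],[34,17],[37,0]]
[[8,18],[20,12],[24,18],[34,17],[37,0],[44,2],[50,0]]
[[8,18],[20,12],[24,18],[34,17],[37,0],[44,2],[50,0]]
[[8,18],[20,12],[24,18],[34,17],[37,0],[44,2],[50,0]]
[[8,18],[20,12],[21,18],[34,17],[37,0],[44,2],[50,0]]
[[8,18],[20,12],[21,18],[34,17],[37,10],[43,0],[44,2],[50,0]]
[[8,18],[20,12],[21,18],[34,17],[37,10],[44,2],[50,0]]
[[8,18],[20,12],[21,18],[34,17],[35,19],[42,10],[44,2],[50,0]]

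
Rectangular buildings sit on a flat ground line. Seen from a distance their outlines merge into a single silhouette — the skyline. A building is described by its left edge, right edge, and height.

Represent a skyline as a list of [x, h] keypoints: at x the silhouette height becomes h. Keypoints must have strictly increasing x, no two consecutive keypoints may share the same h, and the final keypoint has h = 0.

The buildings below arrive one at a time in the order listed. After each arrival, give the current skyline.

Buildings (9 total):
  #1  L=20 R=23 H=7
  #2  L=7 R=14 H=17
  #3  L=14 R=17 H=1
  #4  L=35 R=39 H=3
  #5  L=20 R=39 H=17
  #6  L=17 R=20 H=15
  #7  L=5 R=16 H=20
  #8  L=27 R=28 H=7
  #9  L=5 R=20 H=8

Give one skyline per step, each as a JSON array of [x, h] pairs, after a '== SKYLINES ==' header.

== SKYLINES ==
[[20,7],[23,0]]
[[7,17],[14,0],[20,7],[23,0]]
[[7,17],[14,1],[17,0],[20,7],[23,0]]
[[7,17],[14,1],[17,0],[20,7],[23,0],[35,3],[39,0]]
[[7,17],[14,1],[17,0],[20,17],[39,0]]
[[7,17],[14,1],[17,15],[20,17],[39,0]]
[[5,20],[16,1],[17,15],[20,17],[39,0]]
[[5,20],[16,1],[17,15],[20,17],[39,0]]
[[5,20],[16,8],[17,15],[20,17],[39,0]]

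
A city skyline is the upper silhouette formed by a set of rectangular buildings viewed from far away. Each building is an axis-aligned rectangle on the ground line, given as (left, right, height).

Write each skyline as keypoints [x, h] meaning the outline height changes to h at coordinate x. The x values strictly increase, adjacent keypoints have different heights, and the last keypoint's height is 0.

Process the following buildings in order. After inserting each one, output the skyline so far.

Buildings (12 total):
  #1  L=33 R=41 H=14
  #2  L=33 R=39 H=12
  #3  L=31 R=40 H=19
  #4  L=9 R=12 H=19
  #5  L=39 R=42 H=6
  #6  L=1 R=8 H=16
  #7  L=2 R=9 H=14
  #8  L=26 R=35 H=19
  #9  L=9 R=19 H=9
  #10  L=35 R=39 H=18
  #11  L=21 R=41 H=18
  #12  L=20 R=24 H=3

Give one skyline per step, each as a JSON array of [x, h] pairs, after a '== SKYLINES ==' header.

== SKYLINES ==
[[33,14],[41,0]]
[[33,14],[41,0]]
[[31,19],[40,14],[41,0]]
[[9,19],[12,0],[31,19],[40,14],[41,0]]
[[9,19],[12,0],[31,19],[40,14],[41,6],[42,0]]
[[1,16],[8,0],[9,19],[12,0],[31,19],[40,14],[41,6],[42,0]]
[[1,16],[8,14],[9,19],[12,0],[31,19],[40,14],[41,6],[42,0]]
[[1,16],[8,14],[9,19],[12,0],[26,19],[40,14],[41,6],[42,0]]
[[1,16],[8,14],[9,19],[12,9],[19,0],[26,19],[40,14],[41,6],[42,0]]
[[1,16],[8,14],[9,19],[12,9],[19,0],[26,19],[40,14],[41,6],[42,0]]
[[1,16],[8,14],[9,19],[12,9],[19,0],[21,18],[26,19],[40,18],[41,6],[42,0]]
[[1,16],[8,14],[9,19],[12,9],[19,0],[20,3],[21,18],[26,19],[40,18],[41,6],[42,0]]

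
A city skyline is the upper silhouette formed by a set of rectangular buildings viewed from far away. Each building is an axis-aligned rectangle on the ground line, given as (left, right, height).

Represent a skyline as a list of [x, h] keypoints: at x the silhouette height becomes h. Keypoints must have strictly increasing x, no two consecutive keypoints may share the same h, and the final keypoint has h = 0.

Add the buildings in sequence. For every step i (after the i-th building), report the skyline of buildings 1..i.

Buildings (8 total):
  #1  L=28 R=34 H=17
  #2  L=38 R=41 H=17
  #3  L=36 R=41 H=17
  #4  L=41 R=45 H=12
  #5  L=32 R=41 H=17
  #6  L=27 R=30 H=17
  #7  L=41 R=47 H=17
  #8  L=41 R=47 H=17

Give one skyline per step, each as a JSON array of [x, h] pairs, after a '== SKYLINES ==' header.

== SKYLINES ==
[[28,17],[34,0]]
[[28,17],[34,0],[38,17],[41,0]]
[[28,17],[34,0],[36,17],[41,0]]
[[28,17],[34,0],[36,17],[41,12],[45,0]]
[[28,17],[41,12],[45,0]]
[[27,17],[41,12],[45,0]]
[[27,17],[47,0]]
[[27,17],[47,0]]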